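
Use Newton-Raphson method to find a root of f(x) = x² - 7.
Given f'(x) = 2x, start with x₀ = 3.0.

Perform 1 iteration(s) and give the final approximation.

f(x) = x² - 7
f'(x) = 2x
x₀ = 3.0

Newton-Raphson formula: x_{n+1} = x_n - f(x_n)/f'(x_n)

Iteration 1:
  f(3.000000) = 2.000000
  f'(3.000000) = 6.000000
  x_1 = 3.000000 - 2.000000/6.000000 = 2.666667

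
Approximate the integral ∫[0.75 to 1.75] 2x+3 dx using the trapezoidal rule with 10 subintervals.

f(x) = 2x+3
a = 0.75, b = 1.75, n = 10
h = (b - a)/n = 0.100000

Trapezoidal rule: (h/2)[f(x₀) + 2f(x₁) + 2f(x₂) + ... + f(xₙ)]

x_0 = 0.7500, f(x_0) = 4.500000, coefficient = 1
x_1 = 0.8500, f(x_1) = 4.700000, coefficient = 2
x_2 = 0.9500, f(x_2) = 4.900000, coefficient = 2
x_3 = 1.0500, f(x_3) = 5.100000, coefficient = 2
x_4 = 1.1500, f(x_4) = 5.300000, coefficient = 2
x_5 = 1.2500, f(x_5) = 5.500000, coefficient = 2
x_6 = 1.3500, f(x_6) = 5.700000, coefficient = 2
x_7 = 1.4500, f(x_7) = 5.900000, coefficient = 2
x_8 = 1.5500, f(x_8) = 6.100000, coefficient = 2
x_9 = 1.6500, f(x_9) = 6.300000, coefficient = 2
x_10 = 1.7500, f(x_10) = 6.500000, coefficient = 1

I ≈ (0.100000/2) × 110.000000 = 5.500000
Exact value: 5.500000
Error: 0.000000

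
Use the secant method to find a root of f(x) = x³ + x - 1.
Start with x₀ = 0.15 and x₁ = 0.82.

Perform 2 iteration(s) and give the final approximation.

f(x) = x³ + x - 1
x₀ = 0.15, x₁ = 0.82

Secant formula: x_{n+1} = x_n - f(x_n)(x_n - x_{n-1})/(f(x_n) - f(x_{n-1}))

Iteration 1:
  f(0.150000) = -0.846625
  f(0.820000) = 0.371368
  x_2 = 0.820000 - 0.371368×(0.820000 - 0.150000)/(0.371368 - (-0.846625))
       = 0.615716
Iteration 2:
  f(0.820000) = 0.371368
  f(0.615716) = -0.150862
  x_3 = 0.615716 - (-0.150862)×(0.615716 - 0.820000)/(-0.150862 - 0.371368)
       = 0.674730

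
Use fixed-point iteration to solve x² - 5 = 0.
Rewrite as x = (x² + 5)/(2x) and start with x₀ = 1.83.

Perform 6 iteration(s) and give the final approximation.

Equation: x² - 5 = 0
Fixed-point form: x = (x² + 5)/(2x)
x₀ = 1.83

x_1 = g(1.830000) = 2.281120
x_2 = g(2.281120) = 2.236513
x_3 = g(2.236513) = 2.236068
x_4 = g(2.236068) = 2.236068
x_5 = g(2.236068) = 2.236068
x_6 = g(2.236068) = 2.236068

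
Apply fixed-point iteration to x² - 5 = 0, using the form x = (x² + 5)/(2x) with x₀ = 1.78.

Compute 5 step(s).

Equation: x² - 5 = 0
Fixed-point form: x = (x² + 5)/(2x)
x₀ = 1.78

x_1 = g(1.780000) = 2.294494
x_2 = g(2.294494) = 2.236812
x_3 = g(2.236812) = 2.236068
x_4 = g(2.236068) = 2.236068
x_5 = g(2.236068) = 2.236068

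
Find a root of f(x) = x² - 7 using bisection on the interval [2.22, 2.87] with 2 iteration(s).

f(x) = x² - 7
Initial interval: [2.22, 2.87]

Iteration 1:
  c_1 = (2.220000 + 2.870000)/2 = 2.545000
  f(c_1) = f(2.545000) = -0.522975
  f(a) × f(c) ≥ 0, new interval: [2.545000, 2.870000]
Iteration 2:
  c_2 = (2.545000 + 2.870000)/2 = 2.707500
  f(c_2) = f(2.707500) = 0.330556
  f(a) × f(c) < 0, new interval: [2.545000, 2.707500]

After 2 iteration(s), the approximation is c_2 = 2.707500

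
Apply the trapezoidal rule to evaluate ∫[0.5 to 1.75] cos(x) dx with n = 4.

f(x) = cos(x)
a = 0.5, b = 1.75, n = 4
h = (b - a)/n = 0.312500

Trapezoidal rule: (h/2)[f(x₀) + 2f(x₁) + 2f(x₂) + ... + f(xₙ)]

x_0 = 0.5000, f(x_0) = 0.877583, coefficient = 1
x_1 = 0.8125, f(x_1) = 0.687686, coefficient = 2
x_2 = 1.1250, f(x_2) = 0.431177, coefficient = 2
x_3 = 1.4375, f(x_3) = 0.132902, coefficient = 2
x_4 = 1.7500, f(x_4) = -0.178246, coefficient = 1

I ≈ (0.312500/2) × 3.202865 = 0.500448
Exact value: 0.504560
Error: 0.004113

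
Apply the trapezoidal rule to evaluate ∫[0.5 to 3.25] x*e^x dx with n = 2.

f(x) = x*e^x
a = 0.5, b = 3.25, n = 2
h = (b - a)/n = 1.375000

Trapezoidal rule: (h/2)[f(x₀) + 2f(x₁) + 2f(x₂) + ... + f(xₙ)]

x_0 = 0.5000, f(x_0) = 0.824361, coefficient = 1
x_1 = 1.8750, f(x_1) = 12.226536, coefficient = 2
x_2 = 3.2500, f(x_2) = 83.818605, coefficient = 1

I ≈ (1.375000/2) × 109.096037 = 75.003525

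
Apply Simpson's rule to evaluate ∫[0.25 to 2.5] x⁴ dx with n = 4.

f(x) = x⁴
a = 0.25, b = 2.5, n = 4
h = (b - a)/n = 0.562500

Simpson's rule: (h/3)[f(x₀) + 4f(x₁) + 2f(x₂) + ... + f(xₙ)]

x_0 = 0.2500, f(x_0) = 0.003906, coefficient = 1
x_1 = 0.8125, f(x_1) = 0.435806, coefficient = 4
x_2 = 1.3750, f(x_2) = 3.574463, coefficient = 2
x_3 = 1.9375, f(x_3) = 14.091812, coefficient = 4
x_4 = 2.5000, f(x_4) = 39.062500, coefficient = 1

I ≈ (0.562500/3) × 104.325806 = 19.561089
Exact value: 19.531055
Error: 0.030034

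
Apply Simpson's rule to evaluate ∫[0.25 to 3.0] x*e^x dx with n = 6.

f(x) = x*e^x
a = 0.25, b = 3.0, n = 6
h = (b - a)/n = 0.458333

Simpson's rule: (h/3)[f(x₀) + 4f(x₁) + 2f(x₂) + ... + f(xₙ)]

x_0 = 0.2500, f(x_0) = 0.321006, coefficient = 1
x_1 = 0.7083, f(x_1) = 1.438345, coefficient = 4
x_2 = 1.1667, f(x_2) = 3.746482, coefficient = 2
x_3 = 1.6250, f(x_3) = 8.252431, coefficient = 4
x_4 = 2.0833, f(x_4) = 16.731656, coefficient = 2
x_5 = 2.5417, f(x_5) = 32.281254, coefficient = 4
x_6 = 3.0000, f(x_6) = 60.256611, coefficient = 1

I ≈ (0.458333/3) × 269.422014 = 41.161697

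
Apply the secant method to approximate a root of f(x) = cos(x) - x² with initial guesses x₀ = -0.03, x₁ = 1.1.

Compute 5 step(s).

f(x) = cos(x) - x²
x₀ = -0.03, x₁ = 1.1

Secant formula: x_{n+1} = x_n - f(x_n)(x_n - x_{n-1})/(f(x_n) - f(x_{n-1}))

Iteration 1:
  f(-0.030000) = 0.998650
  f(1.100000) = -0.756404
  x_2 = 1.100000 - (-0.756404)×(1.100000 - (-0.030000))/(-0.756404 - 0.998650)
       = 0.612986
Iteration 2:
  f(1.100000) = -0.756404
  f(0.612986) = 0.442183
  x_3 = 0.612986 - 0.442183×(0.612986 - 1.100000)/(0.442183 - (-0.756404))
       = 0.792655
Iteration 3:
  f(0.612986) = 0.442183
  f(0.792655) = 0.073655
  x_4 = 0.792655 - 0.073655×(0.792655 - 0.612986)/(0.073655 - 0.442183)
       = 0.828564
Iteration 4:
  f(0.792655) = 0.073655
  f(0.828564) = -0.010584
  x_5 = 0.828564 - (-0.010584)×(0.828564 - 0.792655)/(-0.010584 - 0.073655)
       = 0.824052
Iteration 5:
  f(0.828564) = -0.010584
  f(0.824052) = 0.000190
  x_6 = 0.824052 - 0.000190×(0.824052 - 0.828564)/(0.000190 - (-0.010584))
       = 0.824132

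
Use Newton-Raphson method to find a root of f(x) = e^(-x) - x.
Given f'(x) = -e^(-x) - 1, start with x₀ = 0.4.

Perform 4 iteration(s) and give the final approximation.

f(x) = e^(-x) - x
f'(x) = -e^(-x) - 1
x₀ = 0.4

Newton-Raphson formula: x_{n+1} = x_n - f(x_n)/f'(x_n)

Iteration 1:
  f(0.400000) = 0.270320
  f'(0.400000) = -1.670320
  x_1 = 0.400000 - 0.270320/(-1.670320) = 0.561837
Iteration 2:
  f(0.561837) = 0.008323
  f'(0.561837) = -1.570161
  x_2 = 0.561837 - 0.008323/(-1.570161) = 0.567138
Iteration 3:
  f(0.567138) = 0.000008
  f'(0.567138) = -1.567146
  x_3 = 0.567138 - 0.000008/(-1.567146) = 0.567143
Iteration 4:
  f(0.567143) = 0.000000
  f'(0.567143) = -1.567143
  x_4 = 0.567143 - 0.000000/(-1.567143) = 0.567143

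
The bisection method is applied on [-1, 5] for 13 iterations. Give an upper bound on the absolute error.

Bisection error bound: |error| ≤ (b-a)/2^n
|error| ≤ (5 - (-1))/2^13 = 6/2^13
|error| ≤ 0.0007324219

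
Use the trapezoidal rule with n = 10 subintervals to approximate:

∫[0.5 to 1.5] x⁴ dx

f(x) = x⁴
a = 0.5, b = 1.5, n = 10
h = (b - a)/n = 0.100000

Trapezoidal rule: (h/2)[f(x₀) + 2f(x₁) + 2f(x₂) + ... + f(xₙ)]

x_0 = 0.5000, f(x_0) = 0.062500, coefficient = 1
x_1 = 0.6000, f(x_1) = 0.129600, coefficient = 2
x_2 = 0.7000, f(x_2) = 0.240100, coefficient = 2
x_3 = 0.8000, f(x_3) = 0.409600, coefficient = 2
x_4 = 0.9000, f(x_4) = 0.656100, coefficient = 2
x_5 = 1.0000, f(x_5) = 1.000000, coefficient = 2
x_6 = 1.1000, f(x_6) = 1.464100, coefficient = 2
x_7 = 1.2000, f(x_7) = 2.073600, coefficient = 2
x_8 = 1.3000, f(x_8) = 2.856100, coefficient = 2
x_9 = 1.4000, f(x_9) = 3.841600, coefficient = 2
x_10 = 1.5000, f(x_10) = 5.062500, coefficient = 1

I ≈ (0.100000/2) × 30.466600 = 1.523330
Exact value: 1.512500
Error: 0.010830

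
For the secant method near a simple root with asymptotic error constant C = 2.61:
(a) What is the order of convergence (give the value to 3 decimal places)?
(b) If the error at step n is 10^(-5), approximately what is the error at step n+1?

(a) Secant method has superlinear convergence with order φ = (1+√5)/2 ≈ 1.618.
    This means |e_{n+1}| ≈ C|e_n|^1.618.

(b) With |e_n| = 10^(-5) and C = 2.61:
    |e_{n+1}| ≈ 2.61 × (10^(-5))^1.618 = 2.61 × 10^(-8.09)

(a) ≈ 1.618 (golden ratio); (b) |e_{n+1}| ≈ 2.121e-08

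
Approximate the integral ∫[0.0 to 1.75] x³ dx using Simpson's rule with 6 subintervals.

f(x) = x³
a = 0.0, b = 1.75, n = 6
h = (b - a)/n = 0.291667

Simpson's rule: (h/3)[f(x₀) + 4f(x₁) + 2f(x₂) + ... + f(xₙ)]

x_0 = 0.0000, f(x_0) = 0.000000, coefficient = 1
x_1 = 0.2917, f(x_1) = 0.024812, coefficient = 4
x_2 = 0.5833, f(x_2) = 0.198495, coefficient = 2
x_3 = 0.8750, f(x_3) = 0.669922, coefficient = 4
x_4 = 1.1667, f(x_4) = 1.587963, coefficient = 2
x_5 = 1.4583, f(x_5) = 3.101490, coefficient = 4
x_6 = 1.7500, f(x_6) = 5.359375, coefficient = 1

I ≈ (0.291667/3) × 24.117188 = 2.344727
Exact value: 2.344727
Error: 0.000000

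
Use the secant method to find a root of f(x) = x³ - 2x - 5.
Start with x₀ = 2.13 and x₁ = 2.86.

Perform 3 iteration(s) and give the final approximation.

f(x) = x³ - 2x - 5
x₀ = 2.13, x₁ = 2.86

Secant formula: x_{n+1} = x_n - f(x_n)(x_n - x_{n-1})/(f(x_n) - f(x_{n-1}))

Iteration 1:
  f(2.130000) = 0.403597
  f(2.860000) = 12.673656
  x_2 = 2.860000 - 12.673656×(2.860000 - 2.130000)/(12.673656 - 0.403597)
       = 2.105988
Iteration 2:
  f(2.860000) = 12.673656
  f(2.105988) = 0.128474
  x_3 = 2.105988 - 0.128474×(2.105988 - 2.860000)/(0.128474 - 12.673656)
       = 2.098266
Iteration 3:
  f(2.105988) = 0.128474
  f(2.098266) = 0.041551
  x_4 = 2.098266 - 0.041551×(2.098266 - 2.105988)/(0.041551 - 0.128474)
       = 2.094575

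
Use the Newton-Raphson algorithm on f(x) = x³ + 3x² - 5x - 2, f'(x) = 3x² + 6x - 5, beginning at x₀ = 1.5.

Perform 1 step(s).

f(x) = x³ + 3x² - 5x - 2
f'(x) = 3x² + 6x - 5
x₀ = 1.5

Newton-Raphson formula: x_{n+1} = x_n - f(x_n)/f'(x_n)

Iteration 1:
  f(1.500000) = 0.625000
  f'(1.500000) = 10.750000
  x_1 = 1.500000 - 0.625000/10.750000 = 1.441860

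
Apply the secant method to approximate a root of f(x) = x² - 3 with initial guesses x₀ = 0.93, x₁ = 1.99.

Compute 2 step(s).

f(x) = x² - 3
x₀ = 0.93, x₁ = 1.99

Secant formula: x_{n+1} = x_n - f(x_n)(x_n - x_{n-1})/(f(x_n) - f(x_{n-1}))

Iteration 1:
  f(0.930000) = -2.135100
  f(1.990000) = 0.960100
  x_2 = 1.990000 - 0.960100×(1.990000 - 0.930000)/(0.960100 - (-2.135100))
       = 1.661199
Iteration 2:
  f(1.990000) = 0.960100
  f(1.661199) = -0.240419
  x_3 = 1.661199 - (-0.240419)×(1.661199 - 1.990000)/(-0.240419 - 0.960100)
       = 1.727045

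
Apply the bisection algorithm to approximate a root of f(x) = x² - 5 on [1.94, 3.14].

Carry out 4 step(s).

f(x) = x² - 5
Initial interval: [1.94, 3.14]

Iteration 1:
  c_1 = (1.940000 + 3.140000)/2 = 2.540000
  f(c_1) = f(2.540000) = 1.451600
  f(a) × f(c) < 0, new interval: [1.940000, 2.540000]
Iteration 2:
  c_2 = (1.940000 + 2.540000)/2 = 2.240000
  f(c_2) = f(2.240000) = 0.017600
  f(a) × f(c) < 0, new interval: [1.940000, 2.240000]
Iteration 3:
  c_3 = (1.940000 + 2.240000)/2 = 2.090000
  f(c_3) = f(2.090000) = -0.631900
  f(a) × f(c) ≥ 0, new interval: [2.090000, 2.240000]
Iteration 4:
  c_4 = (2.090000 + 2.240000)/2 = 2.165000
  f(c_4) = f(2.165000) = -0.312775
  f(a) × f(c) ≥ 0, new interval: [2.165000, 2.240000]

After 4 iteration(s), the approximation is c_4 = 2.165000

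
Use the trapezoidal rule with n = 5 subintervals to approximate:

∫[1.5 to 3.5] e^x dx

f(x) = e^x
a = 1.5, b = 3.5, n = 5
h = (b - a)/n = 0.400000

Trapezoidal rule: (h/2)[f(x₀) + 2f(x₁) + 2f(x₂) + ... + f(xₙ)]

x_0 = 1.5000, f(x_0) = 4.481689, coefficient = 1
x_1 = 1.9000, f(x_1) = 6.685894, coefficient = 2
x_2 = 2.3000, f(x_2) = 9.974182, coefficient = 2
x_3 = 2.7000, f(x_3) = 14.879732, coefficient = 2
x_4 = 3.1000, f(x_4) = 22.197951, coefficient = 2
x_5 = 3.5000, f(x_5) = 33.115452, coefficient = 1

I ≈ (0.400000/2) × 145.072661 = 29.014532
Exact value: 28.633763
Error: 0.380769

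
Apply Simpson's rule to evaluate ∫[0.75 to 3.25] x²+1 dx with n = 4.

f(x) = x²+1
a = 0.75, b = 3.25, n = 4
h = (b - a)/n = 0.625000

Simpson's rule: (h/3)[f(x₀) + 4f(x₁) + 2f(x₂) + ... + f(xₙ)]

x_0 = 0.7500, f(x_0) = 1.562500, coefficient = 1
x_1 = 1.3750, f(x_1) = 2.890625, coefficient = 4
x_2 = 2.0000, f(x_2) = 5.000000, coefficient = 2
x_3 = 2.6250, f(x_3) = 7.890625, coefficient = 4
x_4 = 3.2500, f(x_4) = 11.562500, coefficient = 1

I ≈ (0.625000/3) × 66.250000 = 13.802083
Exact value: 13.802083
Error: 0.000000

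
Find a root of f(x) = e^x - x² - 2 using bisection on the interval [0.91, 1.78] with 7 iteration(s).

f(x) = e^x - x² - 2
Initial interval: [0.91, 1.78]

Iteration 1:
  c_1 = (0.910000 + 1.780000)/2 = 1.345000
  f(c_1) = f(1.345000) = 0.029162
  f(a) × f(c) < 0, new interval: [0.910000, 1.345000]
Iteration 2:
  c_2 = (0.910000 + 1.345000)/2 = 1.127500
  f(c_2) = f(1.127500) = -0.183329
  f(a) × f(c) ≥ 0, new interval: [1.127500, 1.345000]
Iteration 3:
  c_3 = (1.127500 + 1.345000)/2 = 1.236250
  f(c_3) = f(1.236250) = -0.085635
  f(a) × f(c) ≥ 0, new interval: [1.236250, 1.345000]
Iteration 4:
  c_4 = (1.236250 + 1.345000)/2 = 1.290625
  f(c_4) = f(1.290625) = -0.030655
  f(a) × f(c) ≥ 0, new interval: [1.290625, 1.345000]
Iteration 5:
  c_5 = (1.290625 + 1.345000)/2 = 1.317813
  f(c_5) = f(1.317813) = -0.001388
  f(a) × f(c) ≥ 0, new interval: [1.317813, 1.345000]
Iteration 6:
  c_6 = (1.317813 + 1.345000)/2 = 1.331406
  f(c_6) = f(1.331406) = 0.013722
  f(a) × f(c) < 0, new interval: [1.317813, 1.331406]
Iteration 7:
  c_7 = (1.317813 + 1.331406)/2 = 1.324609
  f(c_7) = f(1.324609) = 0.006126
  f(a) × f(c) < 0, new interval: [1.317813, 1.324609]

After 7 iteration(s), the approximation is c_7 = 1.324609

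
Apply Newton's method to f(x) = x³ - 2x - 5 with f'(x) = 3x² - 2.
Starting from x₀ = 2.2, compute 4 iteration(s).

f(x) = x³ - 2x - 5
f'(x) = 3x² - 2
x₀ = 2.2

Newton-Raphson formula: x_{n+1} = x_n - f(x_n)/f'(x_n)

Iteration 1:
  f(2.200000) = 1.248000
  f'(2.200000) = 12.520000
  x_1 = 2.200000 - 1.248000/12.520000 = 2.100319
Iteration 2:
  f(2.100319) = 0.064589
  f'(2.100319) = 11.234026
  x_2 = 2.100319 - 0.064589/11.234026 = 2.094570
Iteration 3:
  f(2.094570) = 0.000208
  f'(2.094570) = 11.161672
  x_3 = 2.094570 - 0.000208/11.161672 = 2.094551
Iteration 4:
  f(2.094551) = 0.000000
  f'(2.094551) = 11.161438
  x_4 = 2.094551 - 0.000000/11.161438 = 2.094551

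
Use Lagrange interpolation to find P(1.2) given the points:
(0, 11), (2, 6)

Lagrange interpolation formula:
P(x) = Σ yᵢ × Lᵢ(x)
where Lᵢ(x) = Π_{j≠i} (x - xⱼ)/(xᵢ - xⱼ)

L_0(1.2) = (1.2 - 2)/(0 - 2) = 0.400000
L_1(1.2) = (1.2 - 0)/(2 - 0) = 0.600000

P(1.2) = 11×L_0(1.2) + 6×L_1(1.2)
P(1.2) = 8.000000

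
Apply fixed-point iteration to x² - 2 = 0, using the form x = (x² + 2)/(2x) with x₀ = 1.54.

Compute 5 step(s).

Equation: x² - 2 = 0
Fixed-point form: x = (x² + 2)/(2x)
x₀ = 1.54

x_1 = g(1.540000) = 1.419351
x_2 = g(1.419351) = 1.414223
x_3 = g(1.414223) = 1.414214
x_4 = g(1.414214) = 1.414214
x_5 = g(1.414214) = 1.414214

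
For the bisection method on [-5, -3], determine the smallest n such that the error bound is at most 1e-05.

We need (b-a)/2^n ≤ 1e-05
(-3 - (-5))/2^n ≤ 1e-05
2/2^n ≤ 1e-05
2^n ≥ 200000
n ≥ log₂(200000) = 17.61
n ≥ 18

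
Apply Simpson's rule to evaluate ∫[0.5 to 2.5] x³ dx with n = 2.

f(x) = x³
a = 0.5, b = 2.5, n = 2
h = (b - a)/n = 1.000000

Simpson's rule: (h/3)[f(x₀) + 4f(x₁) + 2f(x₂) + ... + f(xₙ)]

x_0 = 0.5000, f(x_0) = 0.125000, coefficient = 1
x_1 = 1.5000, f(x_1) = 3.375000, coefficient = 4
x_2 = 2.5000, f(x_2) = 15.625000, coefficient = 1

I ≈ (1.000000/3) × 29.250000 = 9.750000
Exact value: 9.750000
Error: 0.000000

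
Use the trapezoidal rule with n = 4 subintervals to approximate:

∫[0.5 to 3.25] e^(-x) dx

f(x) = e^(-x)
a = 0.5, b = 3.25, n = 4
h = (b - a)/n = 0.687500

Trapezoidal rule: (h/2)[f(x₀) + 2f(x₁) + 2f(x₂) + ... + f(xₙ)]

x_0 = 0.5000, f(x_0) = 0.606531, coefficient = 1
x_1 = 1.1875, f(x_1) = 0.304983, coefficient = 2
x_2 = 1.8750, f(x_2) = 0.153355, coefficient = 2
x_3 = 2.5625, f(x_3) = 0.077112, coefficient = 2
x_4 = 3.2500, f(x_4) = 0.038774, coefficient = 1

I ≈ (0.687500/2) × 1.716204 = 0.589945
Exact value: 0.567756
Error: 0.022189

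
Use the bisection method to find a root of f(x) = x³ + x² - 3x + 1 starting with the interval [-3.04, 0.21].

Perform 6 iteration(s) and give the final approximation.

f(x) = x³ + x² - 3x + 1
Initial interval: [-3.04, 0.21]

Iteration 1:
  c_1 = (-3.040000 + 0.210000)/2 = -1.415000
  f(c_1) = f(-1.415000) = 4.414077
  f(a) × f(c) < 0, new interval: [-3.040000, -1.415000]
Iteration 2:
  c_2 = (-3.040000 + (-1.415000))/2 = -2.227500
  f(c_2) = f(-2.227500) = 1.591944
  f(a) × f(c) < 0, new interval: [-3.040000, -2.227500]
Iteration 3:
  c_3 = (-3.040000 + (-2.227500))/2 = -2.633750
  f(c_3) = f(-2.633750) = -2.431484
  f(a) × f(c) ≥ 0, new interval: [-2.633750, -2.227500]
Iteration 4:
  c_4 = (-2.633750 + (-2.227500))/2 = -2.430625
  f(c_4) = f(-2.430625) = -0.160169
  f(a) × f(c) ≥ 0, new interval: [-2.430625, -2.227500]
Iteration 5:
  c_5 = (-2.430625 + (-2.227500))/2 = -2.329063
  f(c_5) = f(-2.329063) = 0.777645
  f(a) × f(c) < 0, new interval: [-2.430625, -2.329063]
Iteration 6:
  c_6 = (-2.430625 + (-2.329063))/2 = -2.379844
  f(c_6) = f(-2.379844) = 0.324571
  f(a) × f(c) < 0, new interval: [-2.430625, -2.379844]

After 6 iteration(s), the approximation is c_6 = -2.379844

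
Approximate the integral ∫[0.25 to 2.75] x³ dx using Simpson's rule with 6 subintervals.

f(x) = x³
a = 0.25, b = 2.75, n = 6
h = (b - a)/n = 0.416667

Simpson's rule: (h/3)[f(x₀) + 4f(x₁) + 2f(x₂) + ... + f(xₙ)]

x_0 = 0.2500, f(x_0) = 0.015625, coefficient = 1
x_1 = 0.6667, f(x_1) = 0.296296, coefficient = 4
x_2 = 1.0833, f(x_2) = 1.271412, coefficient = 2
x_3 = 1.5000, f(x_3) = 3.375000, coefficient = 4
x_4 = 1.9167, f(x_4) = 7.041088, coefficient = 2
x_5 = 2.3333, f(x_5) = 12.703704, coefficient = 4
x_6 = 2.7500, f(x_6) = 20.796875, coefficient = 1

I ≈ (0.416667/3) × 102.937500 = 14.296875
Exact value: 14.296875
Error: 0.000000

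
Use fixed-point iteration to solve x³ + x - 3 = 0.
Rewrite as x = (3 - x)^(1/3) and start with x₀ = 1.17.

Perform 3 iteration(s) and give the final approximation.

Equation: x³ + x - 3 = 0
Fixed-point form: x = (3 - x)^(1/3)
x₀ = 1.17

x_1 = g(1.170000) = 1.223161
x_2 = g(1.223161) = 1.211200
x_3 = g(1.211200) = 1.213912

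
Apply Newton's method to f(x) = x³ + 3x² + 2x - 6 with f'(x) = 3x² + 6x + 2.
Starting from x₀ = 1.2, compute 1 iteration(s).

f(x) = x³ + 3x² + 2x - 6
f'(x) = 3x² + 6x + 2
x₀ = 1.2

Newton-Raphson formula: x_{n+1} = x_n - f(x_n)/f'(x_n)

Iteration 1:
  f(1.200000) = 2.448000
  f'(1.200000) = 13.520000
  x_1 = 1.200000 - 2.448000/13.520000 = 1.018935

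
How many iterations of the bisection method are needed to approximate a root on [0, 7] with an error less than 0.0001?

We need (b-a)/2^n ≤ 0.0001
(7 - 0)/2^n ≤ 0.0001
7/2^n ≤ 0.0001
2^n ≥ 70000
n ≥ log₂(70000) = 16.10
n ≥ 17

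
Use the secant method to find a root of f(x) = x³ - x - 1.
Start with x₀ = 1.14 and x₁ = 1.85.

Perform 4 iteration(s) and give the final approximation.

f(x) = x³ - x - 1
x₀ = 1.14, x₁ = 1.85

Secant formula: x_{n+1} = x_n - f(x_n)(x_n - x_{n-1})/(f(x_n) - f(x_{n-1}))

Iteration 1:
  f(1.140000) = -0.658456
  f(1.850000) = 3.481625
  x_2 = 1.850000 - 3.481625×(1.850000 - 1.140000)/(3.481625 - (-0.658456))
       = 1.252921
Iteration 2:
  f(1.850000) = 3.481625
  f(1.252921) = -0.286070
  x_3 = 1.252921 - (-0.286070)×(1.252921 - 1.850000)/(-0.286070 - 3.481625)
       = 1.298256
Iteration 3:
  f(1.252921) = -0.286070
  f(1.298256) = -0.110087
  x_4 = 1.298256 - (-0.110087)×(1.298256 - 1.252921)/(-0.110087 - (-0.286070))
       = 1.326615
Iteration 4:
  f(1.298256) = -0.110087
  f(1.326615) = 0.008104
  x_5 = 1.326615 - 0.008104×(1.326615 - 1.298256)/(0.008104 - (-0.110087))
       = 1.324670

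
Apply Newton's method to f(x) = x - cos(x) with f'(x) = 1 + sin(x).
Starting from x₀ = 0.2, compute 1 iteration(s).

f(x) = x - cos(x)
f'(x) = 1 + sin(x)
x₀ = 0.2

Newton-Raphson formula: x_{n+1} = x_n - f(x_n)/f'(x_n)

Iteration 1:
  f(0.200000) = -0.780067
  f'(0.200000) = 1.198669
  x_1 = 0.200000 - (-0.780067)/1.198669 = 0.850777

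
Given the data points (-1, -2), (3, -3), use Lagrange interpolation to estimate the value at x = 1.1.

Lagrange interpolation formula:
P(x) = Σ yᵢ × Lᵢ(x)
where Lᵢ(x) = Π_{j≠i} (x - xⱼ)/(xᵢ - xⱼ)

L_0(1.1) = (1.1 - 3)/(-1 - 3) = 0.475000
L_1(1.1) = (1.1 - (-1))/(3 - (-1)) = 0.525000

P(1.1) = (-2)×L_0(1.1) + (-3)×L_1(1.1)
P(1.1) = -2.525000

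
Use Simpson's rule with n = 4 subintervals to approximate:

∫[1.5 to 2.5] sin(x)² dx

f(x) = sin(x)²
a = 1.5, b = 2.5, n = 4
h = (b - a)/n = 0.250000

Simpson's rule: (h/3)[f(x₀) + 4f(x₁) + 2f(x₂) + ... + f(xₙ)]

x_0 = 1.5000, f(x_0) = 0.994996, coefficient = 1
x_1 = 1.7500, f(x_1) = 0.968228, coefficient = 4
x_2 = 2.0000, f(x_2) = 0.826822, coefficient = 2
x_3 = 2.2500, f(x_3) = 0.605398, coefficient = 4
x_4 = 2.5000, f(x_4) = 0.358169, coefficient = 1

I ≈ (0.250000/3) × 9.301314 = 0.775109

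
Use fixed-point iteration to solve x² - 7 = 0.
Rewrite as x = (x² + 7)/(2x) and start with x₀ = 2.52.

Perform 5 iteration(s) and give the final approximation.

Equation: x² - 7 = 0
Fixed-point form: x = (x² + 7)/(2x)
x₀ = 2.52

x_1 = g(2.520000) = 2.648889
x_2 = g(2.648889) = 2.645753
x_3 = g(2.645753) = 2.645751
x_4 = g(2.645751) = 2.645751
x_5 = g(2.645751) = 2.645751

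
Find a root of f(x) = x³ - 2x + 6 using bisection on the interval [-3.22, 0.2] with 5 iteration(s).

f(x) = x³ - 2x + 6
Initial interval: [-3.22, 0.2]

Iteration 1:
  c_1 = (-3.220000 + 0.200000)/2 = -1.510000
  f(c_1) = f(-1.510000) = 5.577049
  f(a) × f(c) < 0, new interval: [-3.220000, -1.510000]
Iteration 2:
  c_2 = (-3.220000 + (-1.510000))/2 = -2.365000
  f(c_2) = f(-2.365000) = -2.497977
  f(a) × f(c) ≥ 0, new interval: [-2.365000, -1.510000]
Iteration 3:
  c_3 = (-2.365000 + (-1.510000))/2 = -1.937500
  f(c_3) = f(-1.937500) = 2.601807
  f(a) × f(c) < 0, new interval: [-2.365000, -1.937500]
Iteration 4:
  c_4 = (-2.365000 + (-1.937500))/2 = -2.151250
  f(c_4) = f(-2.151250) = 0.346781
  f(a) × f(c) < 0, new interval: [-2.365000, -2.151250]
Iteration 5:
  c_5 = (-2.365000 + (-2.151250))/2 = -2.258125
  f(c_5) = f(-2.258125) = -0.998220
  f(a) × f(c) ≥ 0, new interval: [-2.258125, -2.151250]

After 5 iteration(s), the approximation is c_5 = -2.258125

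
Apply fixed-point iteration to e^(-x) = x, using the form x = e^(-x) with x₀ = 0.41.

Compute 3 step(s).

Equation: e^(-x) = x
Fixed-point form: x = e^(-x)
x₀ = 0.41

x_1 = g(0.410000) = 0.663650
x_2 = g(0.663650) = 0.514968
x_3 = g(0.514968) = 0.597520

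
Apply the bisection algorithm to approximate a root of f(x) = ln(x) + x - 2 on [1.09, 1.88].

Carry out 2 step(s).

f(x) = ln(x) + x - 2
Initial interval: [1.09, 1.88]

Iteration 1:
  c_1 = (1.090000 + 1.880000)/2 = 1.485000
  f(c_1) = f(1.485000) = -0.119585
  f(a) × f(c) ≥ 0, new interval: [1.485000, 1.880000]
Iteration 2:
  c_2 = (1.485000 + 1.880000)/2 = 1.682500
  f(c_2) = f(1.682500) = 0.202781
  f(a) × f(c) < 0, new interval: [1.485000, 1.682500]

After 2 iteration(s), the approximation is c_2 = 1.682500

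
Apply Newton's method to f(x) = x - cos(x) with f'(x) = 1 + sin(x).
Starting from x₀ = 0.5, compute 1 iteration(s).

f(x) = x - cos(x)
f'(x) = 1 + sin(x)
x₀ = 0.5

Newton-Raphson formula: x_{n+1} = x_n - f(x_n)/f'(x_n)

Iteration 1:
  f(0.500000) = -0.377583
  f'(0.500000) = 1.479426
  x_1 = 0.500000 - (-0.377583)/1.479426 = 0.755222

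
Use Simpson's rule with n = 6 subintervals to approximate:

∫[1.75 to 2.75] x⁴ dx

f(x) = x⁴
a = 1.75, b = 2.75, n = 6
h = (b - a)/n = 0.166667

Simpson's rule: (h/3)[f(x₀) + 4f(x₁) + 2f(x₂) + ... + f(xₙ)]

x_0 = 1.7500, f(x_0) = 9.378906, coefficient = 1
x_1 = 1.9167, f(x_1) = 13.495419, coefficient = 4
x_2 = 2.0833, f(x_2) = 18.838011, coefficient = 2
x_3 = 2.2500, f(x_3) = 25.628906, coefficient = 4
x_4 = 2.4167, f(x_4) = 34.108845, coefficient = 2
x_5 = 2.5833, f(x_5) = 44.537085, coefficient = 4
x_6 = 2.7500, f(x_6) = 57.191406, coefficient = 1

I ≈ (0.166667/3) × 507.109664 = 28.172759
Exact value: 28.172656
Error: 0.000103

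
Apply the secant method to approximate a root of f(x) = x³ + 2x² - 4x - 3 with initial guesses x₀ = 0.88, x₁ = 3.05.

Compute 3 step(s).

f(x) = x³ + 2x² - 4x - 3
x₀ = 0.88, x₁ = 3.05

Secant formula: x_{n+1} = x_n - f(x_n)(x_n - x_{n-1})/(f(x_n) - f(x_{n-1}))

Iteration 1:
  f(0.880000) = -4.289728
  f(3.050000) = 31.777625
  x_2 = 3.050000 - 31.777625×(3.050000 - 0.880000)/(31.777625 - (-4.289728))
       = 1.138092
Iteration 2:
  f(3.050000) = 31.777625
  f(1.138092) = -3.487742
  x_3 = 1.138092 - (-3.487742)×(1.138092 - 3.050000)/(-3.487742 - 31.777625)
       = 1.327180
Iteration 3:
  f(1.138092) = -3.487742
  f(1.327180) = -2.448203
  x_4 = 1.327180 - (-2.448203)×(1.327180 - 1.138092)/(-2.448203 - (-3.487742))
       = 1.772497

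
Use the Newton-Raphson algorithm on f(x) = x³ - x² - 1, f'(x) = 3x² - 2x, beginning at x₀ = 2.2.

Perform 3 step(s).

f(x) = x³ - x² - 1
f'(x) = 3x² - 2x
x₀ = 2.2

Newton-Raphson formula: x_{n+1} = x_n - f(x_n)/f'(x_n)

Iteration 1:
  f(2.200000) = 4.808000
  f'(2.200000) = 10.120000
  x_1 = 2.200000 - 4.808000/10.120000 = 1.724901
Iteration 2:
  f(1.724901) = 1.156787
  f'(1.724901) = 5.476050
  x_2 = 1.724901 - 1.156787/5.476050 = 1.513656
Iteration 3:
  f(1.513656) = 0.176867
  f'(1.513656) = 3.846154
  x_3 = 1.513656 - 0.176867/3.846154 = 1.467671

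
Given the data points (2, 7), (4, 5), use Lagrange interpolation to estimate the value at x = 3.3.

Lagrange interpolation formula:
P(x) = Σ yᵢ × Lᵢ(x)
where Lᵢ(x) = Π_{j≠i} (x - xⱼ)/(xᵢ - xⱼ)

L_0(3.3) = (3.3 - 4)/(2 - 4) = 0.350000
L_1(3.3) = (3.3 - 2)/(4 - 2) = 0.650000

P(3.3) = 7×L_0(3.3) + 5×L_1(3.3)
P(3.3) = 5.700000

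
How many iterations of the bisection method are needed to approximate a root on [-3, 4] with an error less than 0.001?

We need (b-a)/2^n ≤ 0.001
(4 - (-3))/2^n ≤ 0.001
7/2^n ≤ 0.001
2^n ≥ 7000
n ≥ log₂(7000) = 12.77
n ≥ 13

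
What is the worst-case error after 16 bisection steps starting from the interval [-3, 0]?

Bisection error bound: |error| ≤ (b-a)/2^n
|error| ≤ (0 - (-3))/2^16 = 3/2^16
|error| ≤ 0.0000457764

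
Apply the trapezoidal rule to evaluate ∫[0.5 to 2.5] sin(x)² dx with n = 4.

f(x) = sin(x)²
a = 0.5, b = 2.5, n = 4
h = (b - a)/n = 0.500000

Trapezoidal rule: (h/2)[f(x₀) + 2f(x₁) + 2f(x₂) + ... + f(xₙ)]

x_0 = 0.5000, f(x_0) = 0.229849, coefficient = 1
x_1 = 1.0000, f(x_1) = 0.708073, coefficient = 2
x_2 = 1.5000, f(x_2) = 0.994996, coefficient = 2
x_3 = 2.0000, f(x_3) = 0.826822, coefficient = 2
x_4 = 2.5000, f(x_4) = 0.358169, coefficient = 1

I ≈ (0.500000/2) × 5.647801 = 1.411950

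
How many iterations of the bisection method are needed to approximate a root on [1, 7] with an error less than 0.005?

We need (b-a)/2^n ≤ 0.005
(7 - 1)/2^n ≤ 0.005
6/2^n ≤ 0.005
2^n ≥ 1200
n ≥ log₂(1200) = 10.23
n ≥ 11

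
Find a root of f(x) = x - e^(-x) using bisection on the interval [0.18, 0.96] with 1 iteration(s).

f(x) = x - e^(-x)
Initial interval: [0.18, 0.96]

Iteration 1:
  c_1 = (0.180000 + 0.960000)/2 = 0.570000
  f(c_1) = f(0.570000) = 0.004475
  f(a) × f(c) < 0, new interval: [0.180000, 0.570000]

After 1 iteration(s), the approximation is c_1 = 0.570000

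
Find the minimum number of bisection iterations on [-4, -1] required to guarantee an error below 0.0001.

We need (b-a)/2^n ≤ 0.0001
(-1 - (-4))/2^n ≤ 0.0001
3/2^n ≤ 0.0001
2^n ≥ 30000
n ≥ log₂(30000) = 14.87
n ≥ 15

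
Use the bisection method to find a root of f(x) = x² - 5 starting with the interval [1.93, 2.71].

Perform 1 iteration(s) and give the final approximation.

f(x) = x² - 5
Initial interval: [1.93, 2.71]

Iteration 1:
  c_1 = (1.930000 + 2.710000)/2 = 2.320000
  f(c_1) = f(2.320000) = 0.382400
  f(a) × f(c) < 0, new interval: [1.930000, 2.320000]

After 1 iteration(s), the approximation is c_1 = 2.320000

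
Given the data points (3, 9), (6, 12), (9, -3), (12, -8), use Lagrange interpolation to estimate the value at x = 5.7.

Lagrange interpolation formula:
P(x) = Σ yᵢ × Lᵢ(x)
where Lᵢ(x) = Π_{j≠i} (x - xⱼ)/(xᵢ - xⱼ)

L_0(5.7) = (5.7 - 6)/(3 - 6) × (5.7 - 9)/(3 - 9) × (5.7 - 12)/(3 - 12) = 0.038500
L_1(5.7) = (5.7 - 3)/(6 - 3) × (5.7 - 9)/(6 - 9) × (5.7 - 12)/(6 - 12) = 1.039500
L_2(5.7) = (5.7 - 3)/(9 - 3) × (5.7 - 6)/(9 - 6) × (5.7 - 12)/(9 - 12) = -0.094500
L_3(5.7) = (5.7 - 3)/(12 - 3) × (5.7 - 6)/(12 - 6) × (5.7 - 9)/(12 - 9) = 0.016500

P(5.7) = 9×L_0(5.7) + 12×L_1(5.7) + (-3)×L_2(5.7) + (-8)×L_3(5.7)
P(5.7) = 12.972000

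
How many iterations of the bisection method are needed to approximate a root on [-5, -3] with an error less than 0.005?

We need (b-a)/2^n ≤ 0.005
(-3 - (-5))/2^n ≤ 0.005
2/2^n ≤ 0.005
2^n ≥ 400
n ≥ log₂(400) = 8.64
n ≥ 9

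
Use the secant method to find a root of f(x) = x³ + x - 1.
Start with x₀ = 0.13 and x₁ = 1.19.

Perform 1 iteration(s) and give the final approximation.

f(x) = x³ + x - 1
x₀ = 0.13, x₁ = 1.19

Secant formula: x_{n+1} = x_n - f(x_n)(x_n - x_{n-1})/(f(x_n) - f(x_{n-1}))

Iteration 1:
  f(0.130000) = -0.867803
  f(1.190000) = 1.875159
  x_2 = 1.190000 - 1.875159×(1.190000 - 0.130000)/(1.875159 - (-0.867803))
       = 0.465357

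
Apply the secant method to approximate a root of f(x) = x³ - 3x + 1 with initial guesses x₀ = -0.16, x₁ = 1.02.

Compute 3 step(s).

f(x) = x³ - 3x + 1
x₀ = -0.16, x₁ = 1.02

Secant formula: x_{n+1} = x_n - f(x_n)(x_n - x_{n-1})/(f(x_n) - f(x_{n-1}))

Iteration 1:
  f(-0.160000) = 1.475904
  f(1.020000) = -0.998792
  x_2 = 1.020000 - (-0.998792)×(1.020000 - (-0.160000))/(-0.998792 - 1.475904)
       = 0.543750
Iteration 2:
  f(1.020000) = -0.998792
  f(0.543750) = -0.470482
  x_3 = 0.543750 - (-0.470482)×(0.543750 - 1.020000)/(-0.470482 - (-0.998792))
       = 0.119629
Iteration 3:
  f(0.543750) = -0.470482
  f(0.119629) = 0.642825
  x_4 = 0.119629 - 0.642825×(0.119629 - 0.543750)/(0.642825 - (-0.470482))
       = 0.364517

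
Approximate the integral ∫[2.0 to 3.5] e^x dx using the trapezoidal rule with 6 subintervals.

f(x) = e^x
a = 2.0, b = 3.5, n = 6
h = (b - a)/n = 0.250000

Trapezoidal rule: (h/2)[f(x₀) + 2f(x₁) + 2f(x₂) + ... + f(xₙ)]

x_0 = 2.0000, f(x_0) = 7.389056, coefficient = 1
x_1 = 2.2500, f(x_1) = 9.487736, coefficient = 2
x_2 = 2.5000, f(x_2) = 12.182494, coefficient = 2
x_3 = 2.7500, f(x_3) = 15.642632, coefficient = 2
x_4 = 3.0000, f(x_4) = 20.085537, coefficient = 2
x_5 = 3.2500, f(x_5) = 25.790340, coefficient = 2
x_6 = 3.5000, f(x_6) = 33.115452, coefficient = 1

I ≈ (0.250000/2) × 206.881985 = 25.860248
Exact value: 25.726396
Error: 0.133852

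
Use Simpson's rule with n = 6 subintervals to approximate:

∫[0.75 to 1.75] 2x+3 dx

f(x) = 2x+3
a = 0.75, b = 1.75, n = 6
h = (b - a)/n = 0.166667

Simpson's rule: (h/3)[f(x₀) + 4f(x₁) + 2f(x₂) + ... + f(xₙ)]

x_0 = 0.7500, f(x_0) = 4.500000, coefficient = 1
x_1 = 0.9167, f(x_1) = 4.833333, coefficient = 4
x_2 = 1.0833, f(x_2) = 5.166667, coefficient = 2
x_3 = 1.2500, f(x_3) = 5.500000, coefficient = 4
x_4 = 1.4167, f(x_4) = 5.833333, coefficient = 2
x_5 = 1.5833, f(x_5) = 6.166667, coefficient = 4
x_6 = 1.7500, f(x_6) = 6.500000, coefficient = 1

I ≈ (0.166667/3) × 99.000000 = 5.500000
Exact value: 5.500000
Error: 0.000000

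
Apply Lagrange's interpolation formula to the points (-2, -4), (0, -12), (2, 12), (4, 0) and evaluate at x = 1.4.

Lagrange interpolation formula:
P(x) = Σ yᵢ × Lᵢ(x)
where Lᵢ(x) = Π_{j≠i} (x - xⱼ)/(xᵢ - xⱼ)

L_0(1.4) = (1.4 - 0)/(-2 - 0) × (1.4 - 2)/(-2 - 2) × (1.4 - 4)/(-2 - 4) = -0.045500
L_1(1.4) = (1.4 - (-2))/(0 - (-2)) × (1.4 - 2)/(0 - 2) × (1.4 - 4)/(0 - 4) = 0.331500
L_2(1.4) = (1.4 - (-2))/(2 - (-2)) × (1.4 - 0)/(2 - 0) × (1.4 - 4)/(2 - 4) = 0.773500
L_3(1.4) = (1.4 - (-2))/(4 - (-2)) × (1.4 - 0)/(4 - 0) × (1.4 - 2)/(4 - 2) = -0.059500

P(1.4) = (-4)×L_0(1.4) + (-12)×L_1(1.4) + 12×L_2(1.4) + 0×L_3(1.4)
P(1.4) = 5.486000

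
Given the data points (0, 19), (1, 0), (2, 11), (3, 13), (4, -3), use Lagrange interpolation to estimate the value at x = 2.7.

Lagrange interpolation formula:
P(x) = Σ yᵢ × Lᵢ(x)
where Lᵢ(x) = Π_{j≠i} (x - xⱼ)/(xᵢ - xⱼ)

L_0(2.7) = (2.7 - 1)/(0 - 1) × (2.7 - 2)/(0 - 2) × (2.7 - 3)/(0 - 3) × (2.7 - 4)/(0 - 4) = 0.019337
L_1(2.7) = (2.7 - 0)/(1 - 0) × (2.7 - 2)/(1 - 2) × (2.7 - 3)/(1 - 3) × (2.7 - 4)/(1 - 4) = -0.122850
L_2(2.7) = (2.7 - 0)/(2 - 0) × (2.7 - 1)/(2 - 1) × (2.7 - 3)/(2 - 3) × (2.7 - 4)/(2 - 4) = 0.447525
L_3(2.7) = (2.7 - 0)/(3 - 0) × (2.7 - 1)/(3 - 1) × (2.7 - 2)/(3 - 2) × (2.7 - 4)/(3 - 4) = 0.696150
L_4(2.7) = (2.7 - 0)/(4 - 0) × (2.7 - 1)/(4 - 1) × (2.7 - 2)/(4 - 2) × (2.7 - 3)/(4 - 3) = -0.040162

P(2.7) = 19×L_0(2.7) + 0×L_1(2.7) + 11×L_2(2.7) + 13×L_3(2.7) + (-3)×L_4(2.7)
P(2.7) = 14.460625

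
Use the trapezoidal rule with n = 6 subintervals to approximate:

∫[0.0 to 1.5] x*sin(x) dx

f(x) = x*sin(x)
a = 0.0, b = 1.5, n = 6
h = (b - a)/n = 0.250000

Trapezoidal rule: (h/2)[f(x₀) + 2f(x₁) + 2f(x₂) + ... + f(xₙ)]

x_0 = 0.0000, f(x_0) = 0.000000, coefficient = 1
x_1 = 0.2500, f(x_1) = 0.061851, coefficient = 2
x_2 = 0.5000, f(x_2) = 0.239713, coefficient = 2
x_3 = 0.7500, f(x_3) = 0.511229, coefficient = 2
x_4 = 1.0000, f(x_4) = 0.841471, coefficient = 2
x_5 = 1.2500, f(x_5) = 1.186231, coefficient = 2
x_6 = 1.5000, f(x_6) = 1.496242, coefficient = 1

I ≈ (0.250000/2) × 7.177232 = 0.897154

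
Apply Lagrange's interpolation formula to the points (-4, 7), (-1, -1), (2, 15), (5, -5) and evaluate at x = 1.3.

Lagrange interpolation formula:
P(x) = Σ yᵢ × Lᵢ(x)
where Lᵢ(x) = Π_{j≠i} (x - xⱼ)/(xᵢ - xⱼ)

L_0(1.3) = (1.3 - (-1))/(-4 - (-1)) × (1.3 - 2)/(-4 - 2) × (1.3 - 5)/(-4 - 5) = -0.036772
L_1(1.3) = (1.3 - (-4))/(-1 - (-4)) × (1.3 - 2)/(-1 - 2) × (1.3 - 5)/(-1 - 5) = 0.254204
L_2(1.3) = (1.3 - (-4))/(2 - (-4)) × (1.3 - (-1))/(2 - (-1)) × (1.3 - 5)/(2 - 5) = 0.835241
L_3(1.3) = (1.3 - (-4))/(5 - (-4)) × (1.3 - (-1))/(5 - (-1)) × (1.3 - 2)/(5 - 2) = -0.052673

P(1.3) = 7×L_0(1.3) + (-1)×L_1(1.3) + 15×L_2(1.3) + (-5)×L_3(1.3)
P(1.3) = 12.280370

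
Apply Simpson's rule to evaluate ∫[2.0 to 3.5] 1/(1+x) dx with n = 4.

f(x) = 1/(1+x)
a = 2.0, b = 3.5, n = 4
h = (b - a)/n = 0.375000

Simpson's rule: (h/3)[f(x₀) + 4f(x₁) + 2f(x₂) + ... + f(xₙ)]

x_0 = 2.0000, f(x_0) = 0.333333, coefficient = 1
x_1 = 2.3750, f(x_1) = 0.296296, coefficient = 4
x_2 = 2.7500, f(x_2) = 0.266667, coefficient = 2
x_3 = 3.1250, f(x_3) = 0.242424, coefficient = 4
x_4 = 3.5000, f(x_4) = 0.222222, coefficient = 1

I ≈ (0.375000/3) × 3.243771 = 0.405471
Exact value: 0.405465
Error: 0.000006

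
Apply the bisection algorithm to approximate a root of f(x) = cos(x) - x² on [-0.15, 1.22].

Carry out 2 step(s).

f(x) = cos(x) - x²
Initial interval: [-0.15, 1.22]

Iteration 1:
  c_1 = (-0.150000 + 1.220000)/2 = 0.535000
  f(c_1) = f(0.535000) = 0.574044
  f(a) × f(c) ≥ 0, new interval: [0.535000, 1.220000]
Iteration 2:
  c_2 = (0.535000 + 1.220000)/2 = 0.877500
  f(c_2) = f(0.877500) = -0.130930
  f(a) × f(c) < 0, new interval: [0.535000, 0.877500]

After 2 iteration(s), the approximation is c_2 = 0.877500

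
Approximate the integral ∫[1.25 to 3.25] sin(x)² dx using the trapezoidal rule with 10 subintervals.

f(x) = sin(x)²
a = 1.25, b = 3.25, n = 10
h = (b - a)/n = 0.200000

Trapezoidal rule: (h/2)[f(x₀) + 2f(x₁) + 2f(x₂) + ... + f(xₙ)]

x_0 = 1.2500, f(x_0) = 0.900572, coefficient = 1
x_1 = 1.4500, f(x_1) = 0.985479, coefficient = 2
x_2 = 1.6500, f(x_2) = 0.993740, coefficient = 2
x_3 = 1.8500, f(x_3) = 0.924050, coefficient = 2
x_4 = 2.0500, f(x_4) = 0.787412, coefficient = 2
x_5 = 2.2500, f(x_5) = 0.605398, coefficient = 2
x_6 = 2.4500, f(x_6) = 0.406744, coefficient = 2
x_7 = 2.6500, f(x_7) = 0.222813, coefficient = 2
x_8 = 2.8500, f(x_8) = 0.082644, coefficient = 2
x_9 = 3.0500, f(x_9) = 0.008366, coefficient = 2
x_10 = 3.2500, f(x_10) = 0.011706, coefficient = 1

I ≈ (0.200000/2) × 10.945568 = 1.094557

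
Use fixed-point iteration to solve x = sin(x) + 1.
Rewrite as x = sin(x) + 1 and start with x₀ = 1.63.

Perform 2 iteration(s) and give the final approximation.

Equation: x = sin(x) + 1
Fixed-point form: x = sin(x) + 1
x₀ = 1.63

x_1 = g(1.630000) = 1.998248
x_2 = g(1.998248) = 1.910025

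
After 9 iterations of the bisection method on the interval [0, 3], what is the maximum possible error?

Bisection error bound: |error| ≤ (b-a)/2^n
|error| ≤ (3 - 0)/2^9 = 3/2^9
|error| ≤ 0.0058593750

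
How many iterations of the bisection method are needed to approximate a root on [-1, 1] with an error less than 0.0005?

We need (b-a)/2^n ≤ 0.0005
(1 - (-1))/2^n ≤ 0.0005
2/2^n ≤ 0.0005
2^n ≥ 4000
n ≥ log₂(4000) = 11.97
n ≥ 12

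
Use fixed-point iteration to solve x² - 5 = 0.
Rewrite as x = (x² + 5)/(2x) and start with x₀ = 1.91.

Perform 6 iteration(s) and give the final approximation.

Equation: x² - 5 = 0
Fixed-point form: x = (x² + 5)/(2x)
x₀ = 1.91

x_1 = g(1.910000) = 2.263901
x_2 = g(2.263901) = 2.236239
x_3 = g(2.236239) = 2.236068
x_4 = g(2.236068) = 2.236068
x_5 = g(2.236068) = 2.236068
x_6 = g(2.236068) = 2.236068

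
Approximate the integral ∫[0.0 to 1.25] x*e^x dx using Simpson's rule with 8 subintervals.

f(x) = x*e^x
a = 0.0, b = 1.25, n = 8
h = (b - a)/n = 0.156250

Simpson's rule: (h/3)[f(x₀) + 4f(x₁) + 2f(x₂) + ... + f(xₙ)]

x_0 = 0.0000, f(x_0) = 0.000000, coefficient = 1
x_1 = 0.1562, f(x_1) = 0.182675, coefficient = 4
x_2 = 0.3125, f(x_2) = 0.427137, coefficient = 2
x_3 = 0.4688, f(x_3) = 0.749060, coefficient = 4
x_4 = 0.6250, f(x_4) = 1.167654, coefficient = 2
x_5 = 0.7812, f(x_5) = 1.706407, coefficient = 4
x_6 = 0.9375, f(x_6) = 2.393990, coefficient = 2
x_7 = 1.0938, f(x_7) = 3.265334, coefficient = 4
x_8 = 1.2500, f(x_8) = 4.362929, coefficient = 1

I ≈ (0.156250/3) × 35.954395 = 1.872625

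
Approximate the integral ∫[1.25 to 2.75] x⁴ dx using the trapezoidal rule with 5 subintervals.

f(x) = x⁴
a = 1.25, b = 2.75, n = 5
h = (b - a)/n = 0.300000

Trapezoidal rule: (h/2)[f(x₀) + 2f(x₁) + 2f(x₂) + ... + f(xₙ)]

x_0 = 1.2500, f(x_0) = 2.441406, coefficient = 1
x_1 = 1.5500, f(x_1) = 5.772006, coefficient = 2
x_2 = 1.8500, f(x_2) = 11.713506, coefficient = 2
x_3 = 2.1500, f(x_3) = 21.367506, coefficient = 2
x_4 = 2.4500, f(x_4) = 36.030006, coefficient = 2
x_5 = 2.7500, f(x_5) = 57.191406, coefficient = 1

I ≈ (0.300000/2) × 209.398863 = 31.409829
Exact value: 30.844922
Error: 0.564908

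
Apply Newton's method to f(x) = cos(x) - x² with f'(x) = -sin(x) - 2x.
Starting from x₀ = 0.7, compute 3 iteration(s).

f(x) = cos(x) - x²
f'(x) = -sin(x) - 2x
x₀ = 0.7

Newton-Raphson formula: x_{n+1} = x_n - f(x_n)/f'(x_n)

Iteration 1:
  f(0.700000) = 0.274842
  f'(0.700000) = -2.044218
  x_1 = 0.700000 - 0.274842/(-2.044218) = 0.834449
Iteration 2:
  f(0.834449) = -0.024718
  f'(0.834449) = -2.409823
  x_2 = 0.834449 - (-0.024718)/(-2.409823) = 0.824191
Iteration 3:
  f(0.824191) = -0.000141
  f'(0.824191) = -2.382382
  x_3 = 0.824191 - (-0.000141)/(-2.382382) = 0.824132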